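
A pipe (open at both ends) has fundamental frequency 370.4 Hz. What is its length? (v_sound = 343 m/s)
L = v/(2f₁) = 0.463 m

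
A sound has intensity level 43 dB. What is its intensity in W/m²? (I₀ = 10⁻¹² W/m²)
I = I₀·10^(β/10) = 2.00 × 10⁻⁸ W/m²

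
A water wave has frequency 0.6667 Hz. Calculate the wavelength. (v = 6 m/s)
λ = v/f = 9 m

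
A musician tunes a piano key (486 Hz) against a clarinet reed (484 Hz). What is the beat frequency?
2 Hz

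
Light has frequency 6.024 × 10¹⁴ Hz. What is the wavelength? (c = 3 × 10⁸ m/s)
λ = c/f = 498 nm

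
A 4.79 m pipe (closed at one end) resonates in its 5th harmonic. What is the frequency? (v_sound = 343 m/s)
fₙ = nv/(4L) = 89.51 Hz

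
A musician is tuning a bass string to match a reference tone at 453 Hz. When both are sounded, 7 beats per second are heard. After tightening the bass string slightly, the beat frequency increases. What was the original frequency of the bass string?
460 Hz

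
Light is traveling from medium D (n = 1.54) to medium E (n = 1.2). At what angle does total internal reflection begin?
θc = arcsin(n₂/n₁) = 51.19°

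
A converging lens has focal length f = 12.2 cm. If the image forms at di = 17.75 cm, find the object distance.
1/do = 1/f − 1/di → do = 39.02 cm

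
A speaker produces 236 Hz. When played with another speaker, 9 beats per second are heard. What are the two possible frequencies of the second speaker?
f₂ = 236 ± 9 Hz → 245 Hz or 227 Hz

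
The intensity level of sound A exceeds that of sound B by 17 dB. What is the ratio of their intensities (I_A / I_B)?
I_A/I_B = 10^(Δβ/10) = 50.12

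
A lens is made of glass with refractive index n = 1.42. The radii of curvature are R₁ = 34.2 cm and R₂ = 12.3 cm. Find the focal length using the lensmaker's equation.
1/f = (n − 1)(1/R₁ − 1/R₂) → f = -45.73 cm (diverging lens)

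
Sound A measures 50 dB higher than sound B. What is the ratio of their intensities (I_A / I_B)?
I_A/I_B = 10^(Δβ/10) = 100000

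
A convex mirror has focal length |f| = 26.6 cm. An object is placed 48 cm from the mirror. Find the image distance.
f = −26.6 cm (convex); 1/di = 1/f − 1/do → di = -17.12 cm (virtual image, behind mirror)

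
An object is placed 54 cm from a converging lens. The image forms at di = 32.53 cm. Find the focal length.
1/f = 1/do + 1/di → f = 20.3 cm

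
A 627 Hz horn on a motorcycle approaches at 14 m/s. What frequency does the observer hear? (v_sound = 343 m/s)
f_obs = f·v/(v − v_s) = 653.7 Hz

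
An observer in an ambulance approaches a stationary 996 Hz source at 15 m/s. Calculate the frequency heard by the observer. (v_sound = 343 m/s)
f_obs = f·(v + v_o)/v = 1040 Hz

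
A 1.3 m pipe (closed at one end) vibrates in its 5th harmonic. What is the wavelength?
λₙ = 4L/n = 1.04 m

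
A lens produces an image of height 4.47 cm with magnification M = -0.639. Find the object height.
ho = |hi|/|M| = 6.995 cm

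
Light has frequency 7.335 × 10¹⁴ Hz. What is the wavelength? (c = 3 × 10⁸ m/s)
λ = c/f = 409 nm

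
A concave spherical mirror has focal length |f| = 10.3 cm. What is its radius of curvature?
R = 2|f| = 20.6 cm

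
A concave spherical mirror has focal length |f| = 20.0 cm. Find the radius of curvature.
R = 2|f| = 40 cm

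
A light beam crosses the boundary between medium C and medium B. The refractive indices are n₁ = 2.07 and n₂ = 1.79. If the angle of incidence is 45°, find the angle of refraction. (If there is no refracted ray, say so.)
sin θ₂ = (n₁/n₂)·sin θ₁ = 0.8177 → θ₂ = 54.86°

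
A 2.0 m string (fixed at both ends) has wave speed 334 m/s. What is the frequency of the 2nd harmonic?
fₙ = nv/(2L) = 167 Hz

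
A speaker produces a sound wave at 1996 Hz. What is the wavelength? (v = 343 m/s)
λ = v/f = 0.1718 m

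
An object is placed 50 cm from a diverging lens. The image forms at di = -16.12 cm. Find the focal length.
1/f = 1/do + 1/di → f = -23.79 cm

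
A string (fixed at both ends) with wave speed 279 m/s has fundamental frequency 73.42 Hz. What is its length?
L = v/(2f₁) = 1.9 m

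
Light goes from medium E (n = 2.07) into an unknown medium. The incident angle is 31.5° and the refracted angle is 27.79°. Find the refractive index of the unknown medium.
n₂ = n₁·sin θ₁ / sin θ₂ = 2.32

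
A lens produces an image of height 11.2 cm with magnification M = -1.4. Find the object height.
ho = |hi|/|M| = 8 cm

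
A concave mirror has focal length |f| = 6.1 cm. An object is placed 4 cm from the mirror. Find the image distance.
f = +6.1 cm (concave); 1/di = 1/f − 1/do → di = -11.62 cm (virtual image, behind mirror)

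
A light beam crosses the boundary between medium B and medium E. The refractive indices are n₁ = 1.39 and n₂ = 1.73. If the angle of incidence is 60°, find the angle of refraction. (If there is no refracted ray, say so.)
sin θ₂ = (n₁/n₂)·sin θ₁ = 0.6958 → θ₂ = 44.09°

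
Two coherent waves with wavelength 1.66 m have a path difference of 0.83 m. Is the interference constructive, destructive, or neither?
destructive — path difference = 0.5λ, an odd multiple of λ/2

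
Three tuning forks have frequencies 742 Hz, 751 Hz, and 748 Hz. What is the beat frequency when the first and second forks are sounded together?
9 Hz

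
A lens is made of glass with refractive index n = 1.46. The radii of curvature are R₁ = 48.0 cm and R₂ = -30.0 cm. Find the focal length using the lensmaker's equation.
1/f = (n − 1)(1/R₁ − 1/R₂) → f = 40.13 cm (converging lens)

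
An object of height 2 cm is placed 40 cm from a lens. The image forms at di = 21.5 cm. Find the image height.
hi = (-di/do) × ho = -1.075 cm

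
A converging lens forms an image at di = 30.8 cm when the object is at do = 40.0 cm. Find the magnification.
M = −di/do = -0.77 (inverted image)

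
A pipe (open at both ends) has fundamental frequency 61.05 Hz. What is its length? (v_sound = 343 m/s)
L = v/(2f₁) = 2.809 m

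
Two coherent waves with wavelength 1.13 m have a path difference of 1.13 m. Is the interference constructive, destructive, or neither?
constructive — path difference = 1λ, a whole number of wavelengths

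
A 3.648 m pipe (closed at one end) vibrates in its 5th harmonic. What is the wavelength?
λₙ = 4L/n = 2.918 m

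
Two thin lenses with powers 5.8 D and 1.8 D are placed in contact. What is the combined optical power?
P_total = P₁ + P₂ = 7.6 D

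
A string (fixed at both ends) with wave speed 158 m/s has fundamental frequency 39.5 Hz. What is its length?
L = v/(2f₁) = 2 m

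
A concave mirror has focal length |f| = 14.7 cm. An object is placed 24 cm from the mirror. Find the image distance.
f = +14.7 cm (concave); 1/di = 1/f − 1/do → di = 37.94 cm (real image, in front of mirror)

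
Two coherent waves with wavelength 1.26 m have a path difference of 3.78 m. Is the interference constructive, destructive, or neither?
constructive — path difference = 3λ, a whole number of wavelengths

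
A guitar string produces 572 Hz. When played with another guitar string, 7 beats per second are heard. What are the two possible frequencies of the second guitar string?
f₂ = 572 ± 7 Hz → 579 Hz or 565 Hz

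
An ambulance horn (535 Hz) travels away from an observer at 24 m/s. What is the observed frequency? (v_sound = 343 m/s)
f_obs = f·v/(v + v_s) = 500 Hz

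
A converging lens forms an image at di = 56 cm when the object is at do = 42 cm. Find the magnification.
M = −di/do = -1.333 (inverted image)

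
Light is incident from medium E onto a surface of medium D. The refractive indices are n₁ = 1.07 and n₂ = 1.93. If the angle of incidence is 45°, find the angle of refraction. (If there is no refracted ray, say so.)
sin θ₂ = (n₁/n₂)·sin θ₁ = 0.392 → θ₂ = 23.08°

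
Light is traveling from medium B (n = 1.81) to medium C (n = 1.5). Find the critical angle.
θc = arcsin(n₂/n₁) = 55.97°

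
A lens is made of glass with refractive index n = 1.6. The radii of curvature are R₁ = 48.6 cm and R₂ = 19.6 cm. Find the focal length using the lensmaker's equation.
1/f = (n − 1)(1/R₁ − 1/R₂) → f = -54.74 cm (diverging lens)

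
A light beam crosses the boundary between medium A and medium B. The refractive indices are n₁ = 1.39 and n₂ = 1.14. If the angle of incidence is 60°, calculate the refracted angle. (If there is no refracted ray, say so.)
sin θ₂ = (n₁/n₂)·sin θ₁ = 1.056 > 1, so there is no refracted ray — the light undergoes total internal reflection.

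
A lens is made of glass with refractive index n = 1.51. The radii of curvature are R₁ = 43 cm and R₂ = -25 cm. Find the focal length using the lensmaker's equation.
1/f = (n − 1)(1/R₁ − 1/R₂) → f = 31 cm (converging lens)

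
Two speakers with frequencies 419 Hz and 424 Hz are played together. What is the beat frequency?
5 Hz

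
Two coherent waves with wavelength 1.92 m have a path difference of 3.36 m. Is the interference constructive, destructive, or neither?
neither (partial) — path difference = 1.75λ, neither a whole number of wavelengths nor an odd multiple of λ/2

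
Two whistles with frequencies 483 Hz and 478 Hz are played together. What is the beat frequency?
5 Hz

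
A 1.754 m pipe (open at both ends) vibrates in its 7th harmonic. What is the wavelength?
λₙ = 2L/n = 0.5011 m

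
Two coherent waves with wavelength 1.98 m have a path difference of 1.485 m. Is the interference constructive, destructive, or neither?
neither (partial) — path difference = 0.75λ, neither a whole number of wavelengths nor an odd multiple of λ/2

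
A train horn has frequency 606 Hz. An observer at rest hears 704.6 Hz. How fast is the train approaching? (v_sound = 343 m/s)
v_s = v·(1 − f/f_obs) = 48 m/s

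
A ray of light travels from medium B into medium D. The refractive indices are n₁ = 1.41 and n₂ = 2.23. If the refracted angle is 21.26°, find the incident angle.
sin θ₁ = (n₂/n₁)·sin θ₂ → θ₁ = 34.99°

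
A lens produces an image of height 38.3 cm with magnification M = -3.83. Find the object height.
ho = |hi|/|M| = 10 cm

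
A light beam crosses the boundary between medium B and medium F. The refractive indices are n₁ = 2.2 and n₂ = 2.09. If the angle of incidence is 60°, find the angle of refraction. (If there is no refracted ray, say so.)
sin θ₂ = (n₁/n₂)·sin θ₁ = 0.9116 → θ₂ = 65.73°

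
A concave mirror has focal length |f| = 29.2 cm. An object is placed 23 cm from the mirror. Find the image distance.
f = +29.2 cm (concave); 1/di = 1/f − 1/do → di = -108.3 cm (virtual image, behind mirror)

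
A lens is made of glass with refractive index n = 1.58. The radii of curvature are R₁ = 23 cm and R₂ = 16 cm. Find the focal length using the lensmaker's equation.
1/f = (n − 1)(1/R₁ − 1/R₂) → f = -90.64 cm (diverging lens)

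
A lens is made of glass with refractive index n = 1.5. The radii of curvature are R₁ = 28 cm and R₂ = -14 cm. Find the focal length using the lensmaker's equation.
1/f = (n − 1)(1/R₁ − 1/R₂) → f = 18.67 cm (converging lens)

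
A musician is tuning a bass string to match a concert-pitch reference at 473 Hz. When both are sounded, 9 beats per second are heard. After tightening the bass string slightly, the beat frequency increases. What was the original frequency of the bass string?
482 Hz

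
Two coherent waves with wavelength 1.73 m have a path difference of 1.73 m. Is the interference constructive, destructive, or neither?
constructive — path difference = 1λ, a whole number of wavelengths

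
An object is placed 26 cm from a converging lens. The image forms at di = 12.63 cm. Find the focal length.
1/f = 1/do + 1/di → f = 8.501 cm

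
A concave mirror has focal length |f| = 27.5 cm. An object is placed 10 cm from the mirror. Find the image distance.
f = +27.5 cm (concave); 1/di = 1/f − 1/do → di = -15.71 cm (virtual image, behind mirror)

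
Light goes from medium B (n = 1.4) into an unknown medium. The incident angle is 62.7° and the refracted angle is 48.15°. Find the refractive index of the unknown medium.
n₂ = n₁·sin θ₁ / sin θ₂ = 1.67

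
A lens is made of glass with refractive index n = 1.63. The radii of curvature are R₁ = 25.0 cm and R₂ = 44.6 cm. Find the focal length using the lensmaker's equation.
1/f = (n − 1)(1/R₁ − 1/R₂) → f = 90.3 cm (converging lens)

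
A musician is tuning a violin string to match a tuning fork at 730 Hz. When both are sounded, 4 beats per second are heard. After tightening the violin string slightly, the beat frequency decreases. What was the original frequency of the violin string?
726 Hz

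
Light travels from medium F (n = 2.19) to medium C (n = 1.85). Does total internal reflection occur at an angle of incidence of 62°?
θc = arcsin(n₂/n₁) = 57.65°; 62° > θc, so yes — total internal reflection.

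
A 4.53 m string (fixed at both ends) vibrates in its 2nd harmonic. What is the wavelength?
λₙ = 2L/n = 4.53 m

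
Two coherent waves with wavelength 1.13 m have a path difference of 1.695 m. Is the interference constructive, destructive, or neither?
destructive — path difference = 1.5λ, an odd multiple of λ/2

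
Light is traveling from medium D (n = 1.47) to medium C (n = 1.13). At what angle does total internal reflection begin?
θc = arcsin(n₂/n₁) = 50.24°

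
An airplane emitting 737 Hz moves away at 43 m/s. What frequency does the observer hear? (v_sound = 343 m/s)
f_obs = f·v/(v + v_s) = 654.9 Hz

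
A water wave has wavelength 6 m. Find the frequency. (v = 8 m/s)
f = v/λ = 1.333 Hz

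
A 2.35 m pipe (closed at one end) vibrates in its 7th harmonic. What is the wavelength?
λₙ = 4L/n = 1.343 m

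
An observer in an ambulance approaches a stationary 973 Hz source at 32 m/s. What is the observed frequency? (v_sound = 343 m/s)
f_obs = f·(v + v_o)/v = 1064 Hz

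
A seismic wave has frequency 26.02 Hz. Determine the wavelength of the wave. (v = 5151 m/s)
λ = v/f = 198 m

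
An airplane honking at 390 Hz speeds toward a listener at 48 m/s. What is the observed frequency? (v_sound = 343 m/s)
f_obs = f·v/(v − v_s) = 453.5 Hz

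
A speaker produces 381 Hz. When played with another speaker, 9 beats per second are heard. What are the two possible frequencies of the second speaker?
f₂ = 381 ± 9 Hz → 390 Hz or 372 Hz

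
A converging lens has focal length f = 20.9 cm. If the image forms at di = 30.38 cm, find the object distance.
1/do = 1/f − 1/di → do = 66.98 cm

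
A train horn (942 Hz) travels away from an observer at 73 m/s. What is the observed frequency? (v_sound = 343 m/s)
f_obs = f·v/(v + v_s) = 776.7 Hz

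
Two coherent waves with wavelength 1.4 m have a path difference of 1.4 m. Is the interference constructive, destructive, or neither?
constructive — path difference = 1λ, a whole number of wavelengths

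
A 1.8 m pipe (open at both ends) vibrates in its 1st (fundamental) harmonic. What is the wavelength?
λₙ = 2L/n = 3.6 m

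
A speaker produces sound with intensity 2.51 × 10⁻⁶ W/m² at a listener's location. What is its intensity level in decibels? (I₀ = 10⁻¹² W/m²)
β = 10·log₁₀(I/I₀) = 64 dB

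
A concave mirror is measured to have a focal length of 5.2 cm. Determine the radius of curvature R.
R = 2|f| = 10.4 cm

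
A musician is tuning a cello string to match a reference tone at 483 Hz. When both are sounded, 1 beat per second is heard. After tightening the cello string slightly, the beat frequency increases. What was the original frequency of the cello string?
484 Hz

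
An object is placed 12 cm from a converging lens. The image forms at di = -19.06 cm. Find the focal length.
1/f = 1/do + 1/di → f = 32.4 cm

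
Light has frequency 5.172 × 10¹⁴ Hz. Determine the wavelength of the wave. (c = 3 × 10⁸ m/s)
λ = c/f = 580 nm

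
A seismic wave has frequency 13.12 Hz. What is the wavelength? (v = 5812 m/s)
λ = v/f = 443 m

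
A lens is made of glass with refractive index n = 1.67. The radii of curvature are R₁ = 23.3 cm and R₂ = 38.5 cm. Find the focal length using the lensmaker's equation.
1/f = (n − 1)(1/R₁ − 1/R₂) → f = 88.08 cm (converging lens)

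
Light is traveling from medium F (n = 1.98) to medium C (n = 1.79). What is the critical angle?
θc = arcsin(n₂/n₁) = 64.69°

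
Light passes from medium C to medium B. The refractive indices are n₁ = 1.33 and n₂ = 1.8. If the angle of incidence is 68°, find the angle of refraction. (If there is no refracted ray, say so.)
sin θ₂ = (n₁/n₂)·sin θ₁ = 0.6851 → θ₂ = 43.24°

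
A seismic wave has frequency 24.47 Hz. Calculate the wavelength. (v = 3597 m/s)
λ = v/f = 147 m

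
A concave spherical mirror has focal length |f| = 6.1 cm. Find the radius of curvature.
R = 2|f| = 12.2 cm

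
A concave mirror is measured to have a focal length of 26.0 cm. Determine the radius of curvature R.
R = 2|f| = 52 cm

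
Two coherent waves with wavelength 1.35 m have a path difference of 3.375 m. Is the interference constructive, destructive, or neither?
destructive — path difference = 2.5λ, an odd multiple of λ/2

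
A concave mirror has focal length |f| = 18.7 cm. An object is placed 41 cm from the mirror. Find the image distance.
f = +18.7 cm (concave); 1/di = 1/f − 1/do → di = 34.38 cm (real image, in front of mirror)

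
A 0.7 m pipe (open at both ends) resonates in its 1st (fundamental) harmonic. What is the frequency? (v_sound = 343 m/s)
fₙ = nv/(2L) = 245 Hz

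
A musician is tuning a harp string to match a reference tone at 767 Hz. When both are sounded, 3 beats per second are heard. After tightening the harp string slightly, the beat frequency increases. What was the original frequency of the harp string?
770 Hz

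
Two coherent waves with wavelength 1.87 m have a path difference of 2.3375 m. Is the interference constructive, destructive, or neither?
neither (partial) — path difference = 1.25λ, neither a whole number of wavelengths nor an odd multiple of λ/2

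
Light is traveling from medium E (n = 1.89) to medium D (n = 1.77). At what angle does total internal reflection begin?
θc = arcsin(n₂/n₁) = 69.47°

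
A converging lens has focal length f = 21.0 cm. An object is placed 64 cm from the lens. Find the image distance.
1/di = 1/f − 1/do → di = 31.26 cm (real image)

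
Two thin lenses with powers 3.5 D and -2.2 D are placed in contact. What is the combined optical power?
P_total = P₁ + P₂ = 1.3 D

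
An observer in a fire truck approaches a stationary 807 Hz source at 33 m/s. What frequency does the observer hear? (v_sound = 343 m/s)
f_obs = f·(v + v_o)/v = 884.6 Hz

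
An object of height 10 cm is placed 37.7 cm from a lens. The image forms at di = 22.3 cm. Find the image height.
hi = (-di/do) × ho = -5.915 cm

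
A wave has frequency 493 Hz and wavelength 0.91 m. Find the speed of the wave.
v = fλ = 448.6 m/s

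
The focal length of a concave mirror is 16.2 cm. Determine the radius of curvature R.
R = 2|f| = 32.4 cm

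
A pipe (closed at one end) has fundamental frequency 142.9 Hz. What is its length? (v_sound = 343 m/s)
L = v/(4f₁) = 0.6001 m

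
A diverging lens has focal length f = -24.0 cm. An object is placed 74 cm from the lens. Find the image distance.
1/di = 1/f − 1/do → di = -18.12 cm (virtual image)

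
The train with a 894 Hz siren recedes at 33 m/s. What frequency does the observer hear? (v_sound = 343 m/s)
f_obs = f·v/(v + v_s) = 815.5 Hz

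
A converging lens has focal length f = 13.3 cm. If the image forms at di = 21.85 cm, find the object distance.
1/do = 1/f − 1/di → do = 33.99 cm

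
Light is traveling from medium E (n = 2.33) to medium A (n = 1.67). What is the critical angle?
θc = arcsin(n₂/n₁) = 45.79°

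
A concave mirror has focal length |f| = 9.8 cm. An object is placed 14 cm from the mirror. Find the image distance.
f = +9.8 cm (concave); 1/di = 1/f − 1/do → di = 32.67 cm (real image, in front of mirror)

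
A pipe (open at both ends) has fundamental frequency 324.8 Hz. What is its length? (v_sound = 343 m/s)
L = v/(2f₁) = 0.528 m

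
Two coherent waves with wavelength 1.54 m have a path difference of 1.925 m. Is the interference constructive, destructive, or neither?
neither (partial) — path difference = 1.25λ, neither a whole number of wavelengths nor an odd multiple of λ/2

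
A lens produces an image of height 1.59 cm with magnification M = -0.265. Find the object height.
ho = |hi|/|M| = 6 cm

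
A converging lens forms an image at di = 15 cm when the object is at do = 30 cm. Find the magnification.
M = −di/do = -0.5 (inverted image)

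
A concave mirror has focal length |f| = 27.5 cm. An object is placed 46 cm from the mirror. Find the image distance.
f = +27.5 cm (concave); 1/di = 1/f − 1/do → di = 68.38 cm (real image, in front of mirror)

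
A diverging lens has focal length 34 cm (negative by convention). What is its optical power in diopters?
P = 1/f = -2.941 D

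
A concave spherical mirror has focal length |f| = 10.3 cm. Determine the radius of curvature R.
R = 2|f| = 20.6 cm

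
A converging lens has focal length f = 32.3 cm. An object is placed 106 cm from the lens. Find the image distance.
1/di = 1/f − 1/do → di = 46.46 cm (real image)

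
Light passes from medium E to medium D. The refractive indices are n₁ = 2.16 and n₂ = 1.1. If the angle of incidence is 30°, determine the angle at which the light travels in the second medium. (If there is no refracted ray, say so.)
sin θ₂ = (n₁/n₂)·sin θ₁ = 0.9818 → θ₂ = 79.06°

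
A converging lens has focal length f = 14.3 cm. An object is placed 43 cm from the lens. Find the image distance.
1/di = 1/f − 1/do → di = 21.43 cm (real image)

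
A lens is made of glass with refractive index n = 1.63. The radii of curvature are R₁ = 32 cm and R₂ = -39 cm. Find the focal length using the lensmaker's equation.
1/f = (n − 1)(1/R₁ − 1/R₂) → f = 27.9 cm (converging lens)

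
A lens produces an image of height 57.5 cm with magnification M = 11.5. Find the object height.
ho = |hi|/|M| = 5 cm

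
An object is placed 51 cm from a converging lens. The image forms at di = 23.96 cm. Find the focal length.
1/f = 1/do + 1/di → f = 16.3 cm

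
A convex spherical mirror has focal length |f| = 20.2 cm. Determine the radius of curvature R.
R = 2|f| = 40.4 cm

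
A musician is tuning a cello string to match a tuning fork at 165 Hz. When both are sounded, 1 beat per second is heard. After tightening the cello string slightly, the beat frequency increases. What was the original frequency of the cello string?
166 Hz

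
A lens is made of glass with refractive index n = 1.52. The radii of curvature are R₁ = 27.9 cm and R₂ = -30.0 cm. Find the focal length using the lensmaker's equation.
1/f = (n − 1)(1/R₁ − 1/R₂) → f = 27.8 cm (converging lens)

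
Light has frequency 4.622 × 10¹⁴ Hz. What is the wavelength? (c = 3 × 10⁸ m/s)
λ = c/f = 649.1 nm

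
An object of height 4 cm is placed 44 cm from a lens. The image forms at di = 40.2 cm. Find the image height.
hi = (-di/do) × ho = -3.655 cm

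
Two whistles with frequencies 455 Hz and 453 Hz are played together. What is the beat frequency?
2 Hz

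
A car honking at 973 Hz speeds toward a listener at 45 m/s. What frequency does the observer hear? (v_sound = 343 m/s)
f_obs = f·v/(v − v_s) = 1120 Hz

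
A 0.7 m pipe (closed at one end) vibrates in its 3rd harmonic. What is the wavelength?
λₙ = 4L/n = 0.9333 m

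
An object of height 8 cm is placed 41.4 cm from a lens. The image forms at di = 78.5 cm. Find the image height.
hi = (-di/do) × ho = -15.17 cm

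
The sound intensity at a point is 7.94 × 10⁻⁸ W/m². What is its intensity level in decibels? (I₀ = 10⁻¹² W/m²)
β = 10·log₁₀(I/I₀) = 49 dB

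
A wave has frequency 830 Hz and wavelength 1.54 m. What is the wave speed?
v = fλ = 1278 m/s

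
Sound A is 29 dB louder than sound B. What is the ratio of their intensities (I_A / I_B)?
I_A/I_B = 10^(Δβ/10) = 794.3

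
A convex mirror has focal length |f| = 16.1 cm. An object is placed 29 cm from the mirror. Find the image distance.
f = −16.1 cm (convex); 1/di = 1/f − 1/do → di = -10.35 cm (virtual image, behind mirror)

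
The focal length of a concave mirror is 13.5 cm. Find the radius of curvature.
R = 2|f| = 27 cm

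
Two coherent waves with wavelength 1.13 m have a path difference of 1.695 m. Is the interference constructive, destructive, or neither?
destructive — path difference = 1.5λ, an odd multiple of λ/2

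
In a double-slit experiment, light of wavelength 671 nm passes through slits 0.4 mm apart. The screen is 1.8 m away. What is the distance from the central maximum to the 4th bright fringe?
y = mλL/d = 12.08 mm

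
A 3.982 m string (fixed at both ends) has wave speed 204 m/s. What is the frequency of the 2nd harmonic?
fₙ = nv/(2L) = 51.23 Hz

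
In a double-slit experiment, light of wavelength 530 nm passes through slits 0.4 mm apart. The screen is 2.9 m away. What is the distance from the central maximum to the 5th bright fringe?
y = mλL/d = 19.21 mm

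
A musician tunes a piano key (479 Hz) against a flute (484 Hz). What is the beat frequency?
5 Hz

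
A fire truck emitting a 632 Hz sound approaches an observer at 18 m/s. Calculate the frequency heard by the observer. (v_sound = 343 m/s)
f_obs = f·v/(v − v_s) = 667 Hz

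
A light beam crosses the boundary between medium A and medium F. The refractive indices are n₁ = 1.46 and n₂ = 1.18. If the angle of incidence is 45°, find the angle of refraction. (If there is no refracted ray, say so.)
sin θ₂ = (n₁/n₂)·sin θ₁ = 0.8749 → θ₂ = 61.03°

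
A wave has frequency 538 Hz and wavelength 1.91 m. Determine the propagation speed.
v = fλ = 1028 m/s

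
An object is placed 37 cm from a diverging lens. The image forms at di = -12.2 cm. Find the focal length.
1/f = 1/do + 1/di → f = -18.2 cm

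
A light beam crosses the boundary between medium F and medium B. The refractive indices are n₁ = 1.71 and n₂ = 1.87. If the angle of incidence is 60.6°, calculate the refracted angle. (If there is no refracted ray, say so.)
sin θ₂ = (n₁/n₂)·sin θ₁ = 0.7967 → θ₂ = 52.81°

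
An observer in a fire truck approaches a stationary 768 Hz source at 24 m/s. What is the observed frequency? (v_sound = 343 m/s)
f_obs = f·(v + v_o)/v = 821.7 Hz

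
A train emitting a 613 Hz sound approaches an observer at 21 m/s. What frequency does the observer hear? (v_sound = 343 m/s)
f_obs = f·v/(v − v_s) = 653 Hz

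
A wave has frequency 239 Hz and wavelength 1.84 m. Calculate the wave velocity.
v = fλ = 439.8 m/s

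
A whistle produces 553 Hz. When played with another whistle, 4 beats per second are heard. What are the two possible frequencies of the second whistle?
f₂ = 553 ± 4 Hz → 557 Hz or 549 Hz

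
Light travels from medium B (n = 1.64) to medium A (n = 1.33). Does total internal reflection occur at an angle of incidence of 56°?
θc = arcsin(n₂/n₁) = 54.19°; 56° > θc, so yes — total internal reflection.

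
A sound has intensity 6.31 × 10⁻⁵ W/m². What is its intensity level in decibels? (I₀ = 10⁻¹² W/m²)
β = 10·log₁₀(I/I₀) = 78 dB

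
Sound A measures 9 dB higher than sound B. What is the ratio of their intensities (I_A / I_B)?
I_A/I_B = 10^(Δβ/10) = 7.943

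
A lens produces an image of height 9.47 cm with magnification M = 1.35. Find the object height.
ho = |hi|/|M| = 7.015 cm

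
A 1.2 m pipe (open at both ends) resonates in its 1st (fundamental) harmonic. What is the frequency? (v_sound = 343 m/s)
fₙ = nv/(2L) = 142.9 Hz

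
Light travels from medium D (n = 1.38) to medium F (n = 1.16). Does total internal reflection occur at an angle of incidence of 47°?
θc = arcsin(n₂/n₁) = 57.2°; 47° < θc, so no — the ray refracts.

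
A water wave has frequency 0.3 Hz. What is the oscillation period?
T = 1/f = 3.333 s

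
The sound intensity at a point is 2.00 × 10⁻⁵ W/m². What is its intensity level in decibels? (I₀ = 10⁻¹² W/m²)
β = 10·log₁₀(I/I₀) = 73.01 dB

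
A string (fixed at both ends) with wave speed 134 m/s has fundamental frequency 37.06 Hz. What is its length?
L = v/(2f₁) = 1.808 m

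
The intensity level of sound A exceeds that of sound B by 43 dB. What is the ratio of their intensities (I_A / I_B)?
I_A/I_B = 10^(Δβ/10) = 19950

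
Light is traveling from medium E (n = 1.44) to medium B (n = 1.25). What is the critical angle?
θc = arcsin(n₂/n₁) = 60.23°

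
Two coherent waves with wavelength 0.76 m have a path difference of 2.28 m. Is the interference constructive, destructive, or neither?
constructive — path difference = 3λ, a whole number of wavelengths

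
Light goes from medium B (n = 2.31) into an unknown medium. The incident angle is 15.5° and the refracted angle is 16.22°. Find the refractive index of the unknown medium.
n₂ = n₁·sin θ₁ / sin θ₂ = 2.21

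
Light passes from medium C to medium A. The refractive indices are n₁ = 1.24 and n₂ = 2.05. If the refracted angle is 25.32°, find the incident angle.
sin θ₁ = (n₂/n₁)·sin θ₂ → θ₁ = 44.99°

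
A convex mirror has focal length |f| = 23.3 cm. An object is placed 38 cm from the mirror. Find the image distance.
f = −23.3 cm (convex); 1/di = 1/f − 1/do → di = -14.44 cm (virtual image, behind mirror)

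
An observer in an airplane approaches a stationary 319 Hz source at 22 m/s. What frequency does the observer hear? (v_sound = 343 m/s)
f_obs = f·(v + v_o)/v = 339.5 Hz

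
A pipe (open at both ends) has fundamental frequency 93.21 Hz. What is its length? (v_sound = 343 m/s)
L = v/(2f₁) = 1.84 m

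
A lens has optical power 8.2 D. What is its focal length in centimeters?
f = 1/P = 12.2 cm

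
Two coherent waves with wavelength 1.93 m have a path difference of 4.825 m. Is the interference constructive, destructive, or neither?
destructive — path difference = 2.5λ, an odd multiple of λ/2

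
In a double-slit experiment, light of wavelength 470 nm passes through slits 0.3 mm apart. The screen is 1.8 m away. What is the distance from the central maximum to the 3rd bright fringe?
y = mλL/d = 8.46 mm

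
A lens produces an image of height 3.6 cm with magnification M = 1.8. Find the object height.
ho = |hi|/|M| = 2 cm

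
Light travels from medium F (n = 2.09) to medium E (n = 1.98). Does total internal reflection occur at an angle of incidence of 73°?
θc = arcsin(n₂/n₁) = 71.33°; 73° > θc, so yes — total internal reflection.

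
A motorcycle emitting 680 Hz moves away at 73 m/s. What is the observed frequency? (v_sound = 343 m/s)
f_obs = f·v/(v + v_s) = 560.7 Hz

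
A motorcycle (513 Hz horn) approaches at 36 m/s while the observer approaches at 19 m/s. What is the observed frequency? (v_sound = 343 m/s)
f_obs = f·(v + v_o)/(v − v_s) = 604.9 Hz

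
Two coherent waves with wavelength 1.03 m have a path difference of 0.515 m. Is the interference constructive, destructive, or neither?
destructive — path difference = 0.5λ, an odd multiple of λ/2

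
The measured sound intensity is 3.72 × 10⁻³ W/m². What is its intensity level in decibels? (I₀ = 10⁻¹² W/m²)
β = 10·log₁₀(I/I₀) = 95.71 dB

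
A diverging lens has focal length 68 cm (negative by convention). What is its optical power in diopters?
P = 1/f = -1.471 D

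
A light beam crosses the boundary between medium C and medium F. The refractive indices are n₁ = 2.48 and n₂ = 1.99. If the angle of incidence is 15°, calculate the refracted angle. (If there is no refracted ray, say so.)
sin θ₂ = (n₁/n₂)·sin θ₁ = 0.3225 → θ₂ = 18.82°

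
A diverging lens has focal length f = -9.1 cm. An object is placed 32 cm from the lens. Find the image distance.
1/di = 1/f − 1/do → di = -7.085 cm (virtual image)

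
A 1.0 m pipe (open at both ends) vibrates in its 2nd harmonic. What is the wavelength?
λₙ = 2L/n = 1 m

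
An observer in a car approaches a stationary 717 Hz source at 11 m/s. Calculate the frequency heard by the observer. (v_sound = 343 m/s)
f_obs = f·(v + v_o)/v = 740 Hz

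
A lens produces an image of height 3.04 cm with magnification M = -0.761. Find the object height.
ho = |hi|/|M| = 3.995 cm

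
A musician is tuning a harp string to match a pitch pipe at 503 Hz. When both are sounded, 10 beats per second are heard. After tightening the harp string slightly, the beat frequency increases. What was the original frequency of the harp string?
513 Hz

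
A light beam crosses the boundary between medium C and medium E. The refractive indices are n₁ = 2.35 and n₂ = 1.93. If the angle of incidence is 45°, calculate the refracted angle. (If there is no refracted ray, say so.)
sin θ₂ = (n₁/n₂)·sin θ₁ = 0.861 → θ₂ = 59.43°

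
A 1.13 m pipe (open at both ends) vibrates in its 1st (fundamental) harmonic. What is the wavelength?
λₙ = 2L/n = 2.26 m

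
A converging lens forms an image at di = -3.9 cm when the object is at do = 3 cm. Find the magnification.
M = −di/do = 1.3 (upright image)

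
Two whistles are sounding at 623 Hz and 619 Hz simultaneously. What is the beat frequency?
4 Hz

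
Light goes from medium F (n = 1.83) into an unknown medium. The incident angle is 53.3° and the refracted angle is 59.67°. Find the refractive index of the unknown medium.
n₂ = n₁·sin θ₁ / sin θ₂ = 1.7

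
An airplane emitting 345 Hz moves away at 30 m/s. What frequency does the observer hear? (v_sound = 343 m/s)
f_obs = f·v/(v + v_s) = 317.3 Hz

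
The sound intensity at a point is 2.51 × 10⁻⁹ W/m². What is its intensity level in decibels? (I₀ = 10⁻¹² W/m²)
β = 10·log₁₀(I/I₀) = 34 dB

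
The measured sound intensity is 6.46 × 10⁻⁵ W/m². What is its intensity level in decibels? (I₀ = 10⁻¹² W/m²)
β = 10·log₁₀(I/I₀) = 78.1 dB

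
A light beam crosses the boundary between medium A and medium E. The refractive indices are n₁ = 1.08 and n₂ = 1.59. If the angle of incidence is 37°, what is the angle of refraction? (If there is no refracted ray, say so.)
sin θ₂ = (n₁/n₂)·sin θ₁ = 0.4088 → θ₂ = 24.13°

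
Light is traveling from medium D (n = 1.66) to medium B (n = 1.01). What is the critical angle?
θc = arcsin(n₂/n₁) = 37.48°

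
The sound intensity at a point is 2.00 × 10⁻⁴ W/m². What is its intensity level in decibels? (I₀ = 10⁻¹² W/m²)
β = 10·log₁₀(I/I₀) = 83.01 dB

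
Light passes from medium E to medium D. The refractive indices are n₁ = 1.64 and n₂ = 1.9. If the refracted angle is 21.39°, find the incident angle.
sin θ₁ = (n₂/n₁)·sin θ₂ → θ₁ = 24.99°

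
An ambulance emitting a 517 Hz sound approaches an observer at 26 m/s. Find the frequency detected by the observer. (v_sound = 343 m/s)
f_obs = f·v/(v − v_s) = 559.4 Hz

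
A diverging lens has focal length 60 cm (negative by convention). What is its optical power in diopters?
P = 1/f = -1.667 D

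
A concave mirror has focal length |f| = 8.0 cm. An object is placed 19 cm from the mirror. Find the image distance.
f = +8.0 cm (concave); 1/di = 1/f − 1/do → di = 13.82 cm (real image, in front of mirror)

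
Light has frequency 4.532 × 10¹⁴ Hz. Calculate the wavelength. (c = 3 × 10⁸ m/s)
λ = c/f = 662 nm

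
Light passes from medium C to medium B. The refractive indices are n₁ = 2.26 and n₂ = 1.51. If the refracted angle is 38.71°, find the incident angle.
sin θ₁ = (n₂/n₁)·sin θ₂ → θ₁ = 24.7°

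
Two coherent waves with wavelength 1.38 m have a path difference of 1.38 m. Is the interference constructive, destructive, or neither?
constructive — path difference = 1λ, a whole number of wavelengths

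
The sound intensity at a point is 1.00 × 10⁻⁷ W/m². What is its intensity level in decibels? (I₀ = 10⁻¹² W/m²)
β = 10·log₁₀(I/I₀) = 50 dB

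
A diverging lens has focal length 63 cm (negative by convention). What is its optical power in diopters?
P = 1/f = -1.587 D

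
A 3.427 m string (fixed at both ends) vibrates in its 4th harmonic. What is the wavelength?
λₙ = 2L/n = 1.714 m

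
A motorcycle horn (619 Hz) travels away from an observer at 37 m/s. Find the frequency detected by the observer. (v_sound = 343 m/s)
f_obs = f·v/(v + v_s) = 558.7 Hz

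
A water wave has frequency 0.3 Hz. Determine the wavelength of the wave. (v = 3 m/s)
λ = v/f = 10 m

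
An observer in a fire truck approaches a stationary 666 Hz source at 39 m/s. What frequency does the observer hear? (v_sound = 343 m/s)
f_obs = f·(v + v_o)/v = 741.7 Hz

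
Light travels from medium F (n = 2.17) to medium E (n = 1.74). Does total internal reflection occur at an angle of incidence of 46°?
θc = arcsin(n₂/n₁) = 53.31°; 46° < θc, so no — the ray refracts.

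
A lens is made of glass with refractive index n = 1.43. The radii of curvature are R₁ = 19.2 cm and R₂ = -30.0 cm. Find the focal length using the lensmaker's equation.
1/f = (n − 1)(1/R₁ − 1/R₂) → f = 27.23 cm (converging lens)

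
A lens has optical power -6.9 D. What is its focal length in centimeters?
f = 1/P = -14.49 cm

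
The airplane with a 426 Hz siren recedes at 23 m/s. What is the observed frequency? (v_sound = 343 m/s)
f_obs = f·v/(v + v_s) = 399.2 Hz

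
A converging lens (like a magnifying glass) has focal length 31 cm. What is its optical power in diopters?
P = 1/f = 3.226 D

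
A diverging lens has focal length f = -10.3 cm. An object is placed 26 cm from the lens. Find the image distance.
1/di = 1/f − 1/do → di = -7.377 cm (virtual image)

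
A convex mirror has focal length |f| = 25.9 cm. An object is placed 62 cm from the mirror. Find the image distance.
f = −25.9 cm (convex); 1/di = 1/f − 1/do → di = -18.27 cm (virtual image, behind mirror)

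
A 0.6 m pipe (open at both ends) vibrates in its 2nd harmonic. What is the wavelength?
λₙ = 2L/n = 0.6 m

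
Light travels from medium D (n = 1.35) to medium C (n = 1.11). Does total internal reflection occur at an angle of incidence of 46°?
θc = arcsin(n₂/n₁) = 55.31°; 46° < θc, so no — the ray refracts.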